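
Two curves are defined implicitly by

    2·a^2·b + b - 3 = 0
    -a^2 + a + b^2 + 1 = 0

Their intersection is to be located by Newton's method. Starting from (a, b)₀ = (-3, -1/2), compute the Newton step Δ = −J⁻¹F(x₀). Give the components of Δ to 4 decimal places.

At (-3, -1/2): F = (-12.5000, -10.7500).
Jacobian J = [[4·a·b, 2·a^2 + 1], [-2·a + 1, 2·b]].
At the point, J = [[6.0000, 19.0000], [7.0000, -1.0000]] (det J = -139.0000).
Solving J·Δ = −F gives Δ = (1.5594, 0.1655).

(1.5594, 0.1655)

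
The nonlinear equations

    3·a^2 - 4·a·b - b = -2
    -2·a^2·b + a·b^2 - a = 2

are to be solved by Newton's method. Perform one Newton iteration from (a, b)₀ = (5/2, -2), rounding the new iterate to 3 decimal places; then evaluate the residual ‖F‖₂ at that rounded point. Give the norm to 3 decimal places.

6.781

At (5/2, -2): F = (42.750, 30.500).
Jacobian J = [[6·a - 4·b, -4·a - 1], [-4·a·b + b^2 - 1, -2·a^2 + 2·a·b]].
At the point, J = [[23.000, -11.000], [23.000, -22.500]] (det J = -264.500).
Solving J·Δ = −F gives Δ = (-2.368, -1.065).
Then the next iterate is (a, b)₁ = (0.132, -3.065).
Re-evaluating at (0.132, -3.065): F = (6.73559, -0.78515), so ‖F‖₂ = 6.781.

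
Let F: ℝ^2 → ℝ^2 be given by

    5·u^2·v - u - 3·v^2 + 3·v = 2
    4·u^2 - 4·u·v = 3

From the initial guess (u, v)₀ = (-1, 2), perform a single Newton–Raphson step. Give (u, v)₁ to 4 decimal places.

(-0.6757, 1.0473)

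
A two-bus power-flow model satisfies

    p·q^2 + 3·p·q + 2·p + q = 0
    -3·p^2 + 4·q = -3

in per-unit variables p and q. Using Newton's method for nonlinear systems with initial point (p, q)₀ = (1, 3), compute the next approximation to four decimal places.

At (1, 3): F = (23.0000, 12.0000).
Jacobian J = [[q^2 + 3·q + 2, 2·p·q + 3·p + 1], [-6·p, 4]].
At the point, J = [[20.0000, 10.0000], [-6.0000, 4.0000]] (det J = 140.0000).
Solving J·Δ = −F gives Δ = (0.2000, -2.7000).
Then the next iterate is (p, q)₁ = (1.2000, 0.3000).

(1.2000, 0.3000)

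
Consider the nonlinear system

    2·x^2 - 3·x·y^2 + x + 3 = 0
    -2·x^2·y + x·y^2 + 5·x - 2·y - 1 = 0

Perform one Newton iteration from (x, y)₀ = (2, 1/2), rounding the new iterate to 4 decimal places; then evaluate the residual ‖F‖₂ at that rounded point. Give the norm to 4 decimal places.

At (2, 1/2): F = (11.5000, 4.5000).
Jacobian J = [[4·x - 3·y^2 + 1, -6·x·y], [-4·x·y + y^2 + 5, -2·x^2 + 2·x·y - 2]].
At the point, J = [[8.2500, -6.0000], [1.2500, -8.0000]] (det J = -58.5000).
Solving J·Δ = −F gives Δ = (-1.1111, 0.3889).
Then the next iterate is (x, y)₁ = (0.8889, 0.8889).
Re-evaluating at (0.8889, 0.8889): F = (3.362112, 0.964342), so ‖F‖₂ = 3.4977.

3.4977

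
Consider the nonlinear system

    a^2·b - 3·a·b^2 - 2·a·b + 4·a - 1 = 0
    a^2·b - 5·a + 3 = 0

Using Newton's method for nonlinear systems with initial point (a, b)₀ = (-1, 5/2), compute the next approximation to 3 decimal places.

At (-1, 5/2): F = (21.250, 10.500).
Jacobian J = [[2·a·b - 3·b^2 - 2·b + 4, a^2 - 6·a·b - 2·a], [2·a·b - 5, a^2]].
At the point, J = [[-24.750, 18.000], [-10.000, 1.000]] (det J = 155.250).
Solving J·Δ = −F gives Δ = (1.081, 0.305).
Then the next iterate is (a, b)₁ = (0.081, 2.805).

(0.081, 2.805)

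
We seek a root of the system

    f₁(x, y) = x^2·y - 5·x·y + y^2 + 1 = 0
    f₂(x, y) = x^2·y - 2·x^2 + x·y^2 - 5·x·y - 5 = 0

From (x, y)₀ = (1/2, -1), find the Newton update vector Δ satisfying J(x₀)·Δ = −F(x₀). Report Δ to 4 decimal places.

(-102.0000, -95.0000)

At (1/2, -1): F = (4.2500, -2.7500).
Jacobian J = [[2·x·y - 5·y, x^2 - 5·x + 2·y], [2·x·y - 4·x + y^2 - 5·y, x^2 + 2·x·y - 5·x]].
At the point, J = [[4.0000, -4.2500], [3.0000, -3.2500]] (det J = -0.2500).
Solving J·Δ = −F gives Δ = (-102.0000, -95.0000).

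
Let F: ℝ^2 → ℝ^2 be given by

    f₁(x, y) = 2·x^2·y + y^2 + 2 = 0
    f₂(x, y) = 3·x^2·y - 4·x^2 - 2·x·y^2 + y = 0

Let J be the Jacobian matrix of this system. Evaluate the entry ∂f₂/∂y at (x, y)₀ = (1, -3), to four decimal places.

∂f₂/∂y = 3·x^2 - 4·x·y + 1.
At (1, -3) this is 16.0000.

16.0000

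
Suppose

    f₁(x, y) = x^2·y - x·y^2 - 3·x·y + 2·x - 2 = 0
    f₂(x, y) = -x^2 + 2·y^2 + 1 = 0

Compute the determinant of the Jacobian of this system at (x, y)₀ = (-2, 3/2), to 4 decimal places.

J = [[2·x·y - y^2 - 3·y + 2, x^2 - 2·x·y - 3·x], [-2·x, 4·y]].
At the point, J = [[-10.7500, 16.0000], [4.0000, 6.0000]].
det J = -128.5000.

-128.5000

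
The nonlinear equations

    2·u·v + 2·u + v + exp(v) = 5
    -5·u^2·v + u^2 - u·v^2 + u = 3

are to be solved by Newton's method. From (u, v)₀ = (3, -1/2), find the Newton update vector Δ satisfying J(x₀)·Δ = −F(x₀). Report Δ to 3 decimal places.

At (3, -1/2): F = (-1.89347, 30.750).
Jacobian J = [[2·v + 2, 2·u + exp(v) + 1], [-10·u·v + 2·u - v^2 + 1, -5·u^2 - 2·u·v]].
At the point, J = [[1.000, 7.60653], [21.750, -42.000]] (det J = -207.44204).
Solving J·Δ = −F gives Δ = (-0.744, 0.347).

(-0.744, 0.347)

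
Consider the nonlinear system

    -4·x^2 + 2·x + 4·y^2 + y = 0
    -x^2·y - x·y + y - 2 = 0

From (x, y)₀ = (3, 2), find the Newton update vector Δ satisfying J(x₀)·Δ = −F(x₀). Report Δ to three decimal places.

(-1.125, -0.750)

At (3, 2): F = (-12.000, -24.000).
Jacobian J = [[-8·x + 2, 8·y + 1], [-2·x·y - y, -x^2 - x + 1]].
At the point, J = [[-22.000, 17.000], [-14.000, -11.000]] (det J = 480.000).
Solving J·Δ = −F gives Δ = (-1.125, -0.750).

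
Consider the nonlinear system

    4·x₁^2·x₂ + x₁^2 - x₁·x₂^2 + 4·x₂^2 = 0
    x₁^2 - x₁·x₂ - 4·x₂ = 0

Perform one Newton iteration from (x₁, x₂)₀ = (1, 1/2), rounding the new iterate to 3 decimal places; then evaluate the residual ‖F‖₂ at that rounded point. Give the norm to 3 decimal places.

At (1, 1/2): F = (3.750, -1.500).
Jacobian J = [[8·x₁·x₂ + 2·x₁ - x₂^2, 4·x₁^2 - 2·x₁·x₂ + 8·x₂], [2·x₁ - x₂, -x₁ - 4]].
At the point, J = [[5.750, 7.000], [1.500, -5.000]] (det J = -39.250).
Solving J·Δ = −F gives Δ = (-0.210, -0.363).
Then the next iterate is (x₁, x₂)₁ = (0.790, 0.137).
Re-evaluating at (0.790, 0.137): F = (1.02636, -0.03213), so ‖F‖₂ = 1.027.

1.027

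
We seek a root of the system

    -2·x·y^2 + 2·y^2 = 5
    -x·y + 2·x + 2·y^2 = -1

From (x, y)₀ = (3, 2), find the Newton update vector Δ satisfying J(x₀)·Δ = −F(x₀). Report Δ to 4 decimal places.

(0.9750, -1.8000)

At (3, 2): F = (-21.0000, 9.0000).
Jacobian J = [[-2·y^2, -4·x·y + 4·y], [-y + 2, -x + 4·y]].
At the point, J = [[-8.0000, -16.0000], [0.0000, 5.0000]] (det J = -40.0000).
Solving J·Δ = −F gives Δ = (0.9750, -1.8000).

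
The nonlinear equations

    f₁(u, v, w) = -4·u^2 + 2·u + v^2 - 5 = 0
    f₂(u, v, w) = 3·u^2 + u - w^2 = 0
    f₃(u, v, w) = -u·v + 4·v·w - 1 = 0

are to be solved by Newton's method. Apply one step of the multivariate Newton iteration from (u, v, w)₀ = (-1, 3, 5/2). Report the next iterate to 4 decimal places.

(-0.2360, 2.0600, 0.8860)

At (-1, 3, 5/2): F = (-2.0000, -4.2500, 32.0000).
Jacobian J = [[-8·u + 2, 2·v, 0], [6·u + 1, 0, -2·w], [-v, -u + 4·w, 4·v]].
At the point, J = [[10.0000, 6.0000, 0.0000], [-5.0000, 0.0000, -5.0000], [-3.0000, 11.0000, 12.0000]] (det J = 1000.0000).
Solving J·Δ = −F gives Δ = (0.7640, -0.9400, -1.6140).
Then the next iterate is (u, v, w)₁ = (-0.2360, 2.0600, 0.8860).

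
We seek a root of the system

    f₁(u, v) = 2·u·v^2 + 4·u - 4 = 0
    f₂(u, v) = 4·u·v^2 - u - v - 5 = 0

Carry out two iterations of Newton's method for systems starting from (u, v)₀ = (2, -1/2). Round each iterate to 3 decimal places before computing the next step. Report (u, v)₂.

(0.505, -1.546)

At (2, -1/2): F = (5.000, -4.500).
Jacobian J = [[2·v^2 + 4, 4·u·v], [4·v^2 - 1, 8·u·v - 1]].
At the point, J = [[4.500, -4.000], [0.000, -9.000]] (det J = -40.500).
Solving J·Δ = −F gives Δ = (-1.556, -0.500).
Then the next iterate is (u, v)₁ = (0.444, -1.000).
Round to (0.444, -1.000) and repeat: F = (-1.336, -2.668), J = [[6.000, -1.776], [3.000, -4.552]].
Δ = (0.061, -0.546), so (u, v)₂ = (0.505, -1.546).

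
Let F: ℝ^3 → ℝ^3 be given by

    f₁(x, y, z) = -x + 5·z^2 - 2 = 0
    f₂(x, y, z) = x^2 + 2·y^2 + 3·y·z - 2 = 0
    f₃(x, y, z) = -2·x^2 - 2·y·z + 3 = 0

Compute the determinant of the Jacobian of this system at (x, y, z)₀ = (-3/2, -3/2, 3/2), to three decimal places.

J = [[-1, 0, 10·z], [2·x, 4·y + 3·z, 3·y], [-4·x, -2·z, -2·y]].
At the point, J = [[-1.000, 0.000, 15.000], [-3.000, -1.500, -4.500], [6.000, -3.000, 3.000]].
det J = 288.000.

288.000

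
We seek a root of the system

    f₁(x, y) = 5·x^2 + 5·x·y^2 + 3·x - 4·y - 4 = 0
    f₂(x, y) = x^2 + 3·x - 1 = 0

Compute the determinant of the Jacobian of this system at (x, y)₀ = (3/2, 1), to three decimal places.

J = [[10·x + 5·y^2 + 3, 10·x·y - 4], [2·x + 3, 0]].
At the point, J = [[23.000, 11.000], [6.000, 0.000]].
det J = -66.000.

-66.000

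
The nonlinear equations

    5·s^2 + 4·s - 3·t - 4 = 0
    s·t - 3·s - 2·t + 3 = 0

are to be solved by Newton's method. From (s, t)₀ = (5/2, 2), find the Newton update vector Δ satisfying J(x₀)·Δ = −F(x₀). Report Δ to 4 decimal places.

At (5/2, 2): F = (31.2500, -3.5000).
Jacobian J = [[10·s + 4, -3], [t - 3, s - 2]].
At the point, J = [[29.0000, -3.0000], [-1.0000, 0.5000]] (det J = 11.5000).
Solving J·Δ = −F gives Δ = (-0.4457, 6.1087).

(-0.4457, 6.1087)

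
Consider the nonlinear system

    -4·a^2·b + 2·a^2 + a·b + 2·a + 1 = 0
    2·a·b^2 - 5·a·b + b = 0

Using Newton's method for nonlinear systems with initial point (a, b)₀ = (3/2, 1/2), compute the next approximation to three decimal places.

(0.011, 0.637)

At (3/2, 1/2): F = (4.750, -2.500).
Jacobian J = [[-8·a·b + 4·a + b + 2, -4·a^2 + a], [2·b^2 - 5·b, 4·a·b - 5·a + 1]].
At the point, J = [[2.500, -7.500], [-2.000, -3.500]] (det J = -23.750).
Solving J·Δ = −F gives Δ = (-1.489, 0.137).
Then the next iterate is (a, b)₁ = (0.011, 0.637).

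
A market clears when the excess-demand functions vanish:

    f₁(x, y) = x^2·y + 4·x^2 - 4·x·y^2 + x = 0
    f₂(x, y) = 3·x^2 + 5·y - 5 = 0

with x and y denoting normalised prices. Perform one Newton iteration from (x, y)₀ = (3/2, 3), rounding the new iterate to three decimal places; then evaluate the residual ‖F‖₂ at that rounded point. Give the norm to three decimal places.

At (3/2, 3): F = (-36.750, 16.750).
Jacobian J = [[2·x·y + 8·x - 4·y^2 + 1, x^2 - 8·x·y], [6·x, 5]].
At the point, J = [[-14.000, -33.750], [9.000, 5.000]] (det J = 233.750).
Solving J·Δ = −F gives Δ = (-1.632, -0.412).
Then the next iterate is (x, y)₁ = (-0.132, 2.588).
Re-evaluating at (-0.132, 2.588): F = (3.51920, 7.99227), so ‖F‖₂ = 8.733.

8.733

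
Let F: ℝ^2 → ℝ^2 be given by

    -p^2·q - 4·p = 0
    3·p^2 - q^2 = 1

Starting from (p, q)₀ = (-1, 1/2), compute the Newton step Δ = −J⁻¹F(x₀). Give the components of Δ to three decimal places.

At (-1, 1/2): F = (3.500, 1.750).
Jacobian J = [[-2·p·q - 4, -p^2], [6·p, -2·q]].
At the point, J = [[-3.000, -1.000], [-6.000, -1.000]] (det J = -3.000).
Solving J·Δ = −F gives Δ = (-0.583, 5.250).

(-0.583, 5.250)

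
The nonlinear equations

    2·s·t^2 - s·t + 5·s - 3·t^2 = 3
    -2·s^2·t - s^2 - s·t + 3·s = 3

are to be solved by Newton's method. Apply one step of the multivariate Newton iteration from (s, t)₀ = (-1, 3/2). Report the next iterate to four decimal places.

At (-1, 3/2): F = (-17.7500, -8.5000).
Jacobian J = [[2·t^2 - t + 5, 4·s·t - s - 6·t], [-4·s·t - 2·s - t + 3, -2·s^2 - s]].
At the point, J = [[8.0000, -14.0000], [9.5000, -1.0000]] (det J = 125.0000).
Solving J·Δ = −F gives Δ = (0.8100, -0.8050).
Then the next iterate is (s, t)₁ = (-0.1900, 0.6950).

(-0.1900, 0.6950)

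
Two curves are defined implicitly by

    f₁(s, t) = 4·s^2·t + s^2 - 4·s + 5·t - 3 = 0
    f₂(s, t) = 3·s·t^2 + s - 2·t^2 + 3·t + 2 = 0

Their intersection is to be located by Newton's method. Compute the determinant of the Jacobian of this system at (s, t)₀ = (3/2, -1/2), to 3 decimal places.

J = [[8·s·t + 2·s - 4, 4·s^2 + 5], [3·t^2 + 1, 6·s·t - 4·t + 3]].
At the point, J = [[-7.000, 14.000], [1.750, 0.500]].
det J = -28.000.

-28.000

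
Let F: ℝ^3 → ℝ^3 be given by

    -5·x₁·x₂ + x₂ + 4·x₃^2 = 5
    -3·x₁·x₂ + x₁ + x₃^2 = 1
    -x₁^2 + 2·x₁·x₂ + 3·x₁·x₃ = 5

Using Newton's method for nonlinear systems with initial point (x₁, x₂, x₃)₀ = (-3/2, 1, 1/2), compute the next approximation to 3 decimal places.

At (-3/2, 1, 1/2): F = (4.500, 2.250, -12.500).
Jacobian J = [[-5·x₂, -5·x₁ + 1, 8·x₃], [-3·x₂ + 1, -3·x₁, 2·x₃], [-2·x₁ + 2·x₂ + 3·x₃, 2·x₁, 3·x₁]].
At the point, J = [[-5.000, 8.500, 4.000], [-2.000, 4.500, 1.000], [6.500, -3.000, -4.500]] (det J = -28.000).
Solving J·Δ = −F gives Δ = (3.578, 0.656, 1.953).
Then the next iterate is (x₁, x₂, x₃)₁ = (2.078, 1.656, 2.453).

(2.078, 1.656, 2.453)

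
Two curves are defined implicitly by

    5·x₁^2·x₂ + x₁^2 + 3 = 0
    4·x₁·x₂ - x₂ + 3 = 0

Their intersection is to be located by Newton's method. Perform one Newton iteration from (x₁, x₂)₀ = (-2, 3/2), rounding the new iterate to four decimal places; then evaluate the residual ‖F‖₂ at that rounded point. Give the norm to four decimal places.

11.8855

At (-2, 3/2): F = (37.0000, -10.5000).
Jacobian J = [[10·x₁·x₂ + 2·x₁, 5·x₁^2], [4·x₂, 4·x₁ - 1]].
At the point, J = [[-34.0000, 20.0000], [6.0000, -9.0000]] (det J = 186.0000).
Solving J·Δ = −F gives Δ = (0.6613, -0.7258).
Then the next iterate is (x₁, x₂)₁ = (-1.3387, 0.7742).
Re-evaluating at (-1.3387, 0.7742): F = (11.729405, -1.919886), so ‖F‖₂ = 11.8855.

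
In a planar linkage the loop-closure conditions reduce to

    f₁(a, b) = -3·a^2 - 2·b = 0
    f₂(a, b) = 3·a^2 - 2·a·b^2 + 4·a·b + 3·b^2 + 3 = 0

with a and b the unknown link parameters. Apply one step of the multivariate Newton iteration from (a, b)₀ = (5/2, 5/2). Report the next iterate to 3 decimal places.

At (5/2, 5/2): F = (-23.750, 34.250).
Jacobian J = [[-6·a, -2], [6·a - 2·b^2 + 4·b, -4·a·b + 4·a + 6·b]].
At the point, J = [[-15.000, -2.000], [12.500, 0.000]] (det J = 25.000).
Solving J·Δ = −F gives Δ = (-2.740, 8.675).
Then the next iterate is (a, b)₁ = (-0.240, 11.175).

(-0.240, 11.175)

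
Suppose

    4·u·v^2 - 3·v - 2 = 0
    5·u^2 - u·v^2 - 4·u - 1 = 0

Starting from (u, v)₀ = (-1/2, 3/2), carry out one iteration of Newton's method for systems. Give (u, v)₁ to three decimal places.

(-0.342, 0.436)

At (-1/2, 3/2): F = (-11.000, 3.375).
Jacobian J = [[4·v^2, 8·u·v - 3], [10·u - v^2 - 4, -2·u·v]].
At the point, J = [[9.000, -9.000], [-11.250, 1.500]] (det J = -87.750).
Solving J·Δ = −F gives Δ = (0.158, -1.064).
Then the next iterate is (u, v)₁ = (-0.342, 0.436).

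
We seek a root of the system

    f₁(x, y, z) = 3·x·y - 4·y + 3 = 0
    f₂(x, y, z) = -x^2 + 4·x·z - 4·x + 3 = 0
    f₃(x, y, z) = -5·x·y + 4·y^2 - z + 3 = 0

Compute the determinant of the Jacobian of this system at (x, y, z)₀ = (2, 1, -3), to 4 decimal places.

-72.0000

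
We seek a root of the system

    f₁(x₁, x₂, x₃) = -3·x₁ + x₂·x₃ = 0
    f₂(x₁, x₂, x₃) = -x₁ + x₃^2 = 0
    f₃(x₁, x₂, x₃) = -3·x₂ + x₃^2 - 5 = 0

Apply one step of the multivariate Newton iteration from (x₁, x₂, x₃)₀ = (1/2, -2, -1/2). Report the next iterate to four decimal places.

(0.2857, -1.5714, -0.5357)

At (1/2, -2, -1/2): F = (-0.5000, -0.2500, 1.2500).
Jacobian J = [[-3, x₃, x₂], [-1, 0, 2·x₃], [0, -3, 2·x₃]].
At the point, J = [[-3.0000, -0.5000, -2.0000], [-1.0000, 0.0000, -1.0000], [0.0000, -3.0000, -1.0000]] (det J = 3.5000).
Solving J·Δ = −F gives Δ = (-0.2143, 0.4286, -0.0357).
Then the next iterate is (x₁, x₂, x₃)₁ = (0.2857, -1.5714, -0.5357).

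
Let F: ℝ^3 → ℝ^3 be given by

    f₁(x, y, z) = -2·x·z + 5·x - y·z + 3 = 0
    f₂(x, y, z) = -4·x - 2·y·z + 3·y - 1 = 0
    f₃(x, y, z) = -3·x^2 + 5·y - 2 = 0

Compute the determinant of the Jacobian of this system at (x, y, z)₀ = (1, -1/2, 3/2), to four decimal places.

J = [[-2·z + 5, -z, -2·x - y], [-4, -2·z + 3, -2·y], [-6·x, 5, 0]].
At the point, J = [[2.0000, -1.5000, -1.5000], [-4.0000, 0.0000, 1.0000], [-6.0000, 5.0000, 0.0000]].
det J = 29.0000.

29.0000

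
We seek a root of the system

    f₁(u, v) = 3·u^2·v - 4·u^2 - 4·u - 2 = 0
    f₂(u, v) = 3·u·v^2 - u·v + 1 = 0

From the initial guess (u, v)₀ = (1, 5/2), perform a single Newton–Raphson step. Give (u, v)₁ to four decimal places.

(-11.8519, 16.1852)

At (1, 5/2): F = (-2.5000, 17.2500).
Jacobian J = [[6·u·v - 8·u - 4, 3·u^2], [3·v^2 - v, 6·u·v - u]].
At the point, J = [[3.0000, 3.0000], [16.2500, 14.0000]] (det J = -6.7500).
Solving J·Δ = −F gives Δ = (-12.8519, 13.6852).
Then the next iterate is (u, v)₁ = (-11.8519, 16.1852).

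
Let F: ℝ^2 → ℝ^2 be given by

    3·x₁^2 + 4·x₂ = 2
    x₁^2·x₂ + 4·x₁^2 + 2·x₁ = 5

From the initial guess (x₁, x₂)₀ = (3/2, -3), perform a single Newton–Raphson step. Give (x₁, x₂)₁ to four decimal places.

At (3/2, -3): F = (-7.2500, 0.2500).
Jacobian J = [[6·x₁, 4], [2·x₁·x₂ + 8·x₁ + 2, x₁^2]].
At the point, J = [[9.0000, 4.0000], [5.0000, 2.2500]] (det J = 0.2500).
Solving J·Δ = −F gives Δ = (69.2500, -154.0000).
Then the next iterate is (x₁, x₂)₁ = (70.7500, -157.0000).

(70.7500, -157.0000)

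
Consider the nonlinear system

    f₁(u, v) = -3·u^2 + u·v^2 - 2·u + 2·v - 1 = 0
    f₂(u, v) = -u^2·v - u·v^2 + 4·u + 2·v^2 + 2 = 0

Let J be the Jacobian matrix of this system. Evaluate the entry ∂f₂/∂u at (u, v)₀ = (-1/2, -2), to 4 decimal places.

∂f₂/∂u = -2·u·v - v^2 + 4.
At (-1/2, -2) this is -2.0000.

-2.0000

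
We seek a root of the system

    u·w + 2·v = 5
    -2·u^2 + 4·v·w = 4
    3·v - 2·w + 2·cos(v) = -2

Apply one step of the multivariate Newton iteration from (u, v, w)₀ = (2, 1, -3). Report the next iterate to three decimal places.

(2.538, 0.558, 2.749)

At (2, 1, -3): F = (-9.000, -24.000, 12.08060).
Jacobian J = [[w, 2, u], [-4·u, 4·w, 4·v], [0, -2·sin(v) + 3, -2]].
At the point, J = [[-3.000, 2.000, 2.000], [-8.000, -12.000, 4.000], [0.000, 1.31706, -2.000]] (det J = -109.26823).
Solving J·Δ = −F gives Δ = (0.538, -0.442, 5.749).
Then the next iterate is (u, v, w)₁ = (2.538, 0.558, 2.749).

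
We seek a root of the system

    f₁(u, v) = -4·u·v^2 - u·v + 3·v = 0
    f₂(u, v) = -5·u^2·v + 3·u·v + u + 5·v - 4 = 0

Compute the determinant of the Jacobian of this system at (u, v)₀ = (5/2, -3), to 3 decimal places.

-3434.750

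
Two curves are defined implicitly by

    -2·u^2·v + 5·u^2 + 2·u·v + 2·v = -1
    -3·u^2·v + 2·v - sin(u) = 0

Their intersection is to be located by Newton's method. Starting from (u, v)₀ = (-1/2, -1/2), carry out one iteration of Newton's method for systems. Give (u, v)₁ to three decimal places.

(-0.160, 0.264)

At (-1/2, -1/2): F = (2.000, -0.14557).
Jacobian J = [[-4·u·v + 10·u + 2·v, -2·u^2 + 2·u + 2], [-6·u·v - cos(u), -3·u^2 + 2]].
At the point, J = [[-7.000, 0.500], [-2.37758, 1.250]] (det J = -7.56121).
Solving J·Δ = −F gives Δ = (0.340, 0.764).
Then the next iterate is (u, v)₁ = (-0.160, 0.264).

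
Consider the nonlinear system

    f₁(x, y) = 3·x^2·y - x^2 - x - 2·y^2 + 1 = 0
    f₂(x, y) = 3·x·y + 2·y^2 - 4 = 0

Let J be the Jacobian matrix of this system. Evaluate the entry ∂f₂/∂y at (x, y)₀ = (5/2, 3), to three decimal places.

∂f₂/∂y = 3·x + 4·y.
At (5/2, 3) this is 19.500.

19.500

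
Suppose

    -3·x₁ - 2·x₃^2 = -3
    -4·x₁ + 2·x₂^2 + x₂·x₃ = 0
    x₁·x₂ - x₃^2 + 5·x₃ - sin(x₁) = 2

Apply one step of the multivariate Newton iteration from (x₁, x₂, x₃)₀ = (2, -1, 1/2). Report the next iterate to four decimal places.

(0.4557, -1.2541, 1.0664)

At (2, -1, 1/2): F = (-3.5000, -6.5000, -2.659297).
Jacobian J = [[-3, 0, -4·x₃], [-4, 4·x₂ + x₃, x₂], [x₂ - cos(x₁), x₁, -2·x₃ + 5]].
At the point, J = [[-3.0000, 0.0000, -2.0000], [-4.0000, -3.5000, -1.0000], [-0.583853, 2.0000, 4.0000]] (det J = 56.086972).
Solving J·Δ = −F gives Δ = (-1.5443, -0.2541, 0.5664).
Then the next iterate is (x₁, x₂, x₃)₁ = (0.4557, -1.2541, 1.0664).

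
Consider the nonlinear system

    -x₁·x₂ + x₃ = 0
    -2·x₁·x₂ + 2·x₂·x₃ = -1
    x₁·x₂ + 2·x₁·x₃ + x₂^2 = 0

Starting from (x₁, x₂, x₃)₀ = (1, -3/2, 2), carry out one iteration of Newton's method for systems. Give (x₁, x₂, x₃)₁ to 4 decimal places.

At (1, -3/2, 2): F = (3.5000, -2.0000, 4.7500).
Jacobian J = [[-x₂, -x₁, 1], [-2·x₂, -2·x₁ + 2·x₃, 2·x₂], [x₂ + 2·x₃, x₁ + 2·x₂, 2·x₁]].
At the point, J = [[1.5000, -1.0000, 1.0000], [3.0000, 2.0000, -3.0000], [2.5000, -2.0000, 2.0000]] (det J = -0.5000).
Solving J·Δ = −F gives Δ = (-4.5000, -25.2500, -22.0000).
Then the next iterate is (x₁, x₂, x₃)₁ = (-3.5000, -26.7500, -20.0000).

(-3.5000, -26.7500, -20.0000)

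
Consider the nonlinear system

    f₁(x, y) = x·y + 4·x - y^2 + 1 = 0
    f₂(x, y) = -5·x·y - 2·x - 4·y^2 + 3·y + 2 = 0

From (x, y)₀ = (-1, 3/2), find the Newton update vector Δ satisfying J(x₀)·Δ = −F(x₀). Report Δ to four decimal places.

(0.9167, -0.4271)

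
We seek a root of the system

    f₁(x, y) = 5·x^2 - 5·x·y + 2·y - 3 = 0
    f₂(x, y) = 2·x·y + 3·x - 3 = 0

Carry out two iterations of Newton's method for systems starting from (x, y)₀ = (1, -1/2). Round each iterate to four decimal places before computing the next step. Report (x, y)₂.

(0.8493, 0.2627)

At (1, -1/2): F = (3.5000, -1.0000).
Jacobian J = [[10·x - 5·y, -5·x + 2], [2·y + 3, 2·x]].
At the point, J = [[12.5000, -3.0000], [2.0000, 2.0000]] (det J = 31.0000).
Solving J·Δ = −F gives Δ = (-0.1290, 0.6290).
Then the next iterate is (x, y)₁ = (0.8710, 0.1290).
Round to (0.8710, 0.1290) and repeat: F = (0.489410, -0.162282), J = [[8.0650, -2.3550], [3.2580, 1.7420]].
Δ = (-0.0217, 0.1337), so (x, y)₂ = (0.8493, 0.2627).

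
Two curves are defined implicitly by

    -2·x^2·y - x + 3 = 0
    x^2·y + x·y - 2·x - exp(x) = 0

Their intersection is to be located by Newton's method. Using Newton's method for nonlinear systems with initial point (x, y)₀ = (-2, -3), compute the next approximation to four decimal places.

At (-2, -3): F = (29.0000, -2.135335).
Jacobian J = [[-4·x·y - 1, -2·x^2], [2·x·y + y - exp(x) - 2, x^2 + x]].
At the point, J = [[-25.0000, -8.0000], [6.864665, 2.0000]] (det J = 4.917318).
Solving J·Δ = −F gives Δ = (-8.3211, 29.6283).
Then the next iterate is (x, y)₁ = (-10.3211, 26.6283).

(-10.3211, 26.6283)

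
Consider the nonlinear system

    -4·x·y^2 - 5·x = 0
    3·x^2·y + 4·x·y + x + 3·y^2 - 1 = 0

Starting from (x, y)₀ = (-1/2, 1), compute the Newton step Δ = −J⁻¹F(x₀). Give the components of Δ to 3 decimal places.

At (-1/2, 1): F = (4.500, 0.250).
Jacobian J = [[-4·y^2 - 5, -8·x·y], [6·x·y + 4·y + 1, 3·x^2 + 4·x + 6·y]].
At the point, J = [[-9.000, 4.000], [2.000, 4.750]] (det J = -50.750).
Solving J·Δ = −F gives Δ = (0.401, -0.222).

(0.401, -0.222)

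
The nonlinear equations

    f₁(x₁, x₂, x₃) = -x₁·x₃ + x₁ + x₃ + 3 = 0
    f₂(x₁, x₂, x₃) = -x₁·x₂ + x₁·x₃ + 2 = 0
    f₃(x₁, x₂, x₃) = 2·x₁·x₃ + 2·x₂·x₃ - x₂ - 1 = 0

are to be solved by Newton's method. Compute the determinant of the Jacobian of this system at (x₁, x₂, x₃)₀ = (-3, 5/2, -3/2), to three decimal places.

J = [[-x₃ + 1, 0, -x₁ + 1], [-x₂ + x₃, -x₁, x₁], [2·x₃, 2·x₃ - 1, 2·x₁ + 2·x₂]].
At the point, J = [[2.500, 0.000, 4.000], [-4.000, 3.000, -3.000], [-3.000, -4.000, -1.000]].
det J = 62.500.

62.500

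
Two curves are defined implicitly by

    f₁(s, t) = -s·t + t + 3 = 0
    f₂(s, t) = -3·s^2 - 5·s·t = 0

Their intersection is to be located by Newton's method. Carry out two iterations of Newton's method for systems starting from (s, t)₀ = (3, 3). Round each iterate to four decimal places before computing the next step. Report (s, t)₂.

At (3, 3): F = (-3.0000, -72.0000).
Jacobian J = [[-t, -s + 1], [-6·s - 5·t, -5·s]].
At the point, J = [[-3.0000, -2.0000], [-33.0000, -15.0000]] (det J = -21.0000).
Solving J·Δ = −F gives Δ = (-4.7143, 5.5714).
Then the next iterate is (s, t)₁ = (-1.7143, 8.5714).
Round to (-1.7143, 8.5714) and repeat: F = (26.265351, 64.653282), J = [[-8.5714, 2.7143], [-32.5712, 8.5715]].
Δ = (-3.3234, -20.1714), so (s, t)₂ = (-5.0377, -11.6000).

(-5.0377, -11.6000)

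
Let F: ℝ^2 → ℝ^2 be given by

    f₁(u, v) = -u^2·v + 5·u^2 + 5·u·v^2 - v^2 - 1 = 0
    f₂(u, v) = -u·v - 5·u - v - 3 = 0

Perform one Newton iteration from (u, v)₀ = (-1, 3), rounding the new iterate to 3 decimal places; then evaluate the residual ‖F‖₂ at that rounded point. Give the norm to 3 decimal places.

15.397

At (-1, 3): F = (-53.000, 2.000).
Jacobian J = [[-2·u·v + 10·u + 5·v^2, -u^2 + 10·u·v - 2·v], [-v - 5, -u - 1]].
At the point, J = [[41.000, -37.000], [-8.000, 0.000]] (det J = -296.000).
Solving J·Δ = −F gives Δ = (0.250, -1.155).
Then the next iterate is (u, v)₁ = (-0.750, 1.845).
Re-evaluating at (-0.750, 1.845): F = (-15.39443, 0.28875), so ‖F‖₂ = 15.397.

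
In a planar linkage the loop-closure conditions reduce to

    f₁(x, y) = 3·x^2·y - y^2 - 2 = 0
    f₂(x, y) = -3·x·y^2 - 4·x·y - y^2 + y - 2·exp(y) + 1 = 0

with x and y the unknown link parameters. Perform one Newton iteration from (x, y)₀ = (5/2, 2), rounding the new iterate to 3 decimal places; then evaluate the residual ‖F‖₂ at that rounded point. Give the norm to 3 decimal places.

21.303

At (5/2, 2): F = (31.500, -65.77811).
Jacobian J = [[6·x·y, 3·x^2 - 2·y], [-3·y^2 - 4·y, -6·x·y - 4·x - 2·y - 2·exp(y) + 1]].
At the point, J = [[30.000, 14.750], [-20.000, -57.77811]] (det J = -1438.34337).
Solving J·Δ = −F gives Δ = (-0.591, -0.934).
Then the next iterate is (x, y)₁ = (1.909, 1.066).
Re-evaluating at (1.909, 1.066): F = (8.51805, -19.52573), so ‖F‖₂ = 21.303.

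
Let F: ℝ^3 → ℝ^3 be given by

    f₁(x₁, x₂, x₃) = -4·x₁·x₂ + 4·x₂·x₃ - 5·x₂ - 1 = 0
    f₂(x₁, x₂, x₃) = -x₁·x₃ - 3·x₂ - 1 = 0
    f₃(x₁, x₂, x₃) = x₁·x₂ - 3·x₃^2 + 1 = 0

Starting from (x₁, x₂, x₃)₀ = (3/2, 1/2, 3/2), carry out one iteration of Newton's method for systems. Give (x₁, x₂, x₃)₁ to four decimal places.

At (3/2, 1/2, 3/2): F = (-3.5000, -4.7500, -5.0000).
Jacobian J = [[-4·x₂, -4·x₁ + 4·x₃ - 5, 4·x₂], [-x₃, -3, -x₁], [x₂, x₁, -6·x₃]].
At the point, J = [[-2.0000, -5.0000, 2.0000], [-1.5000, -3.0000, -1.5000], [0.5000, 1.5000, -9.0000]] (det J = 11.2500).
Solving J·Δ = −F gives Δ = (-2.6333, 0.0778, -0.6889).
Then the next iterate is (x₁, x₂, x₃)₁ = (-1.1333, 0.5778, 0.8111).

(-1.1333, 0.5778, 0.8111)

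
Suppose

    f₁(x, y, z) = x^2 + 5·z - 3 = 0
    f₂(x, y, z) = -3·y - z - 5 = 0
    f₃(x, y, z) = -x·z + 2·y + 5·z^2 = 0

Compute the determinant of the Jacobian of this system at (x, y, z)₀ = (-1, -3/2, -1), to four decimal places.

-43.0000

J = [[2·x, 0, 5], [0, -3, -1], [-z, 2, -x + 10·z]].
At the point, J = [[-2.0000, 0.0000, 5.0000], [0.0000, -3.0000, -1.0000], [1.0000, 2.0000, -9.0000]].
det J = -43.0000.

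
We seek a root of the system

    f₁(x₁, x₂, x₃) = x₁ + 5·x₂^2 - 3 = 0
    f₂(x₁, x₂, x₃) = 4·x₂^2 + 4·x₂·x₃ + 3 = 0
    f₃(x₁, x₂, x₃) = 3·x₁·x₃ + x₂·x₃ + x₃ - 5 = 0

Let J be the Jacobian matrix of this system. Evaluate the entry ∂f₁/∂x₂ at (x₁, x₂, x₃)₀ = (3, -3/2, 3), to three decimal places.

-15.000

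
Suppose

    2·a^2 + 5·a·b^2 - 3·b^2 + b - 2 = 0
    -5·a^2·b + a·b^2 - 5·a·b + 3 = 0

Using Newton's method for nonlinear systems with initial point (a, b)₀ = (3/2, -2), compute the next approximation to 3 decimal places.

(-1.683, -5.780)

At (3/2, -2): F = (18.500, 46.500).
Jacobian J = [[4·a + 5·b^2, 10·a·b - 6·b + 1], [-10·a·b + b^2 - 5·b, -5·a^2 + 2·a·b - 5·a]].
At the point, J = [[26.000, -17.000], [44.000, -24.750]] (det J = 104.500).
Solving J·Δ = −F gives Δ = (-3.183, -3.780).
Then the next iterate is (a, b)₁ = (-1.683, -5.780).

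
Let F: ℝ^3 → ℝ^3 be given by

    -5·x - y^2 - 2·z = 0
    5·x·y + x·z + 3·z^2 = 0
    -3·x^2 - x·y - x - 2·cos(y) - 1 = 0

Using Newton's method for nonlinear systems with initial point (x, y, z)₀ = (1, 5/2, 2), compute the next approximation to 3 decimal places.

At (1, 5/2, 2): F = (-15.250, 26.500, -5.89771).
Jacobian J = [[-5, -2·y, -2], [5·y + z, 5·x, x + 6·z], [-6·x - y - 1, -x + 2·sin(y), 0]].
At the point, J = [[-5.000, -5.000, -2.000], [14.500, 5.000, 13.000], [-9.500, 0.19694, 0.000]] (det J = 529.58999).
Solving J·Δ = −F gives Δ = (-0.667, -2.205, -0.447).
Then the next iterate is (x, y, z)₁ = (0.333, 0.295, 1.553).

(0.333, 0.295, 1.553)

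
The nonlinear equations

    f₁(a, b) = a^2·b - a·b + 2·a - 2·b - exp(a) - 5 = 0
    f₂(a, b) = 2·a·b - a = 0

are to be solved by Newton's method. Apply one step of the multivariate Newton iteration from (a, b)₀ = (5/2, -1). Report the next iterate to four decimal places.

(1.6390, -0.0166)

At (5/2, -1): F = (-13.932494, -7.5000).
Jacobian J = [[2·a·b - b - exp(a) + 2, a^2 - a - 2], [2·b - 1, 2·a]].
At the point, J = [[-14.182494, 1.7500], [-3.0000, 5.0000]] (det J = -65.662470).
Solving J·Δ = −F gives Δ = (-0.8610, 0.9834).
Then the next iterate is (a, b)₁ = (1.6390, -0.0166).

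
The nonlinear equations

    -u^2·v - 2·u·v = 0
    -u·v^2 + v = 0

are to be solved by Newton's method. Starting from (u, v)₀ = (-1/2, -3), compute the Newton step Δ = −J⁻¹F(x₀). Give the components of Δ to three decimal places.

(-4.500, 21.000)

At (-1/2, -3): F = (-2.250, 1.500).
Jacobian J = [[-2·u·v - 2·v, -u^2 - 2·u], [-v^2, -2·u·v + 1]].
At the point, J = [[3.000, 0.750], [-9.000, -2.000]] (det J = 0.750).
Solving J·Δ = −F gives Δ = (-4.500, 21.000).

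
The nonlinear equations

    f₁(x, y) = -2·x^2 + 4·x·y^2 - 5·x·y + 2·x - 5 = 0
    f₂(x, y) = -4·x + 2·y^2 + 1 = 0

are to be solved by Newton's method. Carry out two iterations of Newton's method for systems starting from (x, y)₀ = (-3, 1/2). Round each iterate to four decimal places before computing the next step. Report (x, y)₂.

(-0.3191, -0.3031)

At (-3, 1/2): F = (-24.5000, 13.5000).
Jacobian J = [[-4·x + 4·y^2 - 5·y + 2, 8·x·y - 5·x], [-4, 4·y]].
At the point, J = [[12.5000, 3.0000], [-4.0000, 2.0000]] (det J = 37.0000).
Solving J·Δ = −F gives Δ = (2.4189, -1.9122).
Then the next iterate is (x, y)₁ = (-0.5811, -1.4122).
Round to (-0.5811, -1.4122) and repeat: F = (-15.576273, 7.313018), J = [[19.362635, 9.470535], [-4.0000, -5.6488]].
Δ = (0.2620, 1.1091), so (x, y)₂ = (-0.3191, -0.3031).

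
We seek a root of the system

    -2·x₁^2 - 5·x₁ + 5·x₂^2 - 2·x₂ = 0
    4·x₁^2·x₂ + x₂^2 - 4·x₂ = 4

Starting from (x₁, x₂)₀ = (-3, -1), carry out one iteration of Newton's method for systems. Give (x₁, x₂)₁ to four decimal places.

At (-3, -1): F = (4.0000, -35.0000).
Jacobian J = [[-4·x₁ - 5, 10·x₂ - 2], [8·x₁·x₂, 4·x₁^2 + 2·x₂ - 4]].
At the point, J = [[7.0000, -12.0000], [24.0000, 30.0000]] (det J = 498.0000).
Solving J·Δ = −F gives Δ = (0.6024, 0.6847).
Then the next iterate is (x₁, x₂)₁ = (-2.3976, -0.3153).

(-2.3976, -0.3153)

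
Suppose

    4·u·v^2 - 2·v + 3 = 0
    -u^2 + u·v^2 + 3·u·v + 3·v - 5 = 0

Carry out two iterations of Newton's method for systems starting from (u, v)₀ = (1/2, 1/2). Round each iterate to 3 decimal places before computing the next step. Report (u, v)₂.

(-0.441, 1.307)

At (1/2, 1/2): F = (2.500, -2.875).
Jacobian J = [[4·v^2, 8·u·v - 2], [-2·u + v^2 + 3·v, 2·u·v + 3·u + 3]].
At the point, J = [[1.000, 0.000], [0.750, 5.000]] (det J = 5.000).
Solving J·Δ = −F gives Δ = (-2.500, 0.950).
Then the next iterate is (u, v)₁ = (-2.000, 1.450).
Round to (-2.000, 1.450) and repeat: F = (-16.720, -17.555), J = [[8.410, -25.200], [10.45250, -8.800]].
Δ = (1.559, -0.143), so (u, v)₂ = (-0.441, 1.307).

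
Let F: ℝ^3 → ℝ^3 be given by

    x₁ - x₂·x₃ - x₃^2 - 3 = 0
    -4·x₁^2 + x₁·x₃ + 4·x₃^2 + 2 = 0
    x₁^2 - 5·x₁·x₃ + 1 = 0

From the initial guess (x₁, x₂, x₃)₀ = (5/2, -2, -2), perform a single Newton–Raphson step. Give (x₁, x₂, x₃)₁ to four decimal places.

(1.2741, -0.4637, -0.8911)

At (5/2, -2, -2): F = (-8.5000, -12.0000, 32.2500).
Jacobian J = [[1, -x₃, -x₂ - 2·x₃], [-8·x₁ + x₃, 0, x₁ + 8·x₃], [2·x₁ - 5·x₃, 0, -5·x₁]].
At the point, J = [[1.0000, 2.0000, 6.0000], [-22.0000, 0.0000, -13.5000], [15.0000, 0.0000, -12.5000]] (det J = -955.0000).
Solving J·Δ = −F gives Δ = (-1.2259, 1.5363, 1.1089).
Then the next iterate is (x₁, x₂, x₃)₁ = (1.2741, -0.4637, -0.8911).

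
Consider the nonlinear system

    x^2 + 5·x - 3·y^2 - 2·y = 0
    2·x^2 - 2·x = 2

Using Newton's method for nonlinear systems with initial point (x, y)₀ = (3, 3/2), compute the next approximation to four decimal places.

(2.0000, 1.7955)

At (3, 3/2): F = (14.2500, 10.0000).
Jacobian J = [[2·x + 5, -6·y - 2], [4·x - 2, 0]].
At the point, J = [[11.0000, -11.0000], [10.0000, 0.0000]] (det J = 110.0000).
Solving J·Δ = −F gives Δ = (-1.0000, 0.2955).
Then the next iterate is (x, y)₁ = (2.0000, 1.7955).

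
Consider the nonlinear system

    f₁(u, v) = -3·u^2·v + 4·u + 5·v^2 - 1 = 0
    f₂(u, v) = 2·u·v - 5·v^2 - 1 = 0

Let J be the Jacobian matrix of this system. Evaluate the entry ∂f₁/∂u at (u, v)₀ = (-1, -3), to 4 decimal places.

-14.0000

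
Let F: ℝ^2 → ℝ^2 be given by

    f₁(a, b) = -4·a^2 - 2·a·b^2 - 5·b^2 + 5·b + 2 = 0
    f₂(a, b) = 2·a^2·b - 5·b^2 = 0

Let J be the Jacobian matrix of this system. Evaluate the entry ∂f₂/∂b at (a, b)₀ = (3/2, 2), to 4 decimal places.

-15.5000

∂f₂/∂b = 2·a^2 - 10·b.
At (3/2, 2) this is -15.5000.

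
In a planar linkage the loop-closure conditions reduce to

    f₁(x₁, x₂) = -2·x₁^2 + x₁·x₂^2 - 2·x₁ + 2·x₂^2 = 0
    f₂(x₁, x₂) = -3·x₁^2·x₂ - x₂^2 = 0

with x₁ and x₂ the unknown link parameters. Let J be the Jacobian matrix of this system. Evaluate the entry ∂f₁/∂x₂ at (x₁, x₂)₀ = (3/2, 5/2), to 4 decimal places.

17.5000

∂f₁/∂x₂ = 2·x₁·x₂ + 4·x₂.
At (3/2, 5/2) this is 17.5000.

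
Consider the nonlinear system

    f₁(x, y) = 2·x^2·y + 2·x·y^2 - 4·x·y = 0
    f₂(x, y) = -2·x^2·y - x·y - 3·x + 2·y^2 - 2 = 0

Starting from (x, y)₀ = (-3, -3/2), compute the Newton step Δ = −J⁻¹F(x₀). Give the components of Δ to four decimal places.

(1.1956, 0.5089)

At (-3, -3/2): F = (-58.5000, 34.0000).
Jacobian J = [[4·x·y + 2·y^2 - 4·y, 2·x^2 + 4·x·y - 4·x], [-4·x·y - y - 3, -2·x^2 - x + 4·y]].
At the point, J = [[28.5000, 48.0000], [-19.5000, -21.0000]] (det J = 337.5000).
Solving J·Δ = −F gives Δ = (1.1956, 0.5089).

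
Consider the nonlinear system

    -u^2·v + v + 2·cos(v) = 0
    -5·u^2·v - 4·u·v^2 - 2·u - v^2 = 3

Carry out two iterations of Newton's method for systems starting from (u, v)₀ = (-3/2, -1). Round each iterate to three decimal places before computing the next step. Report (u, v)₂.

At (-3/2, -1): F = (2.33060, 16.250).
Jacobian J = [[-2·u·v, -u^2 - 2·sin(v) + 1], [-10·u·v - 4·v^2 - 2, -5·u^2 - 8·u·v - 2·v]].
At the point, J = [[-3.000, 0.43294], [-21.000, -21.250]] (det J = 72.84178).
Solving J·Δ = −F gives Δ = (0.776, -0.003).
Then the next iterate is (u, v)₁ = (-0.724, -1.003).
Round to (-0.724, -1.003) and repeat: F = (0.59830, 2.98414), J = [[-1.45234, 2.16200], [-13.28576, -6.42426]].
Δ = (0.271, -0.095), so (u, v)₂ = (-0.453, -1.098).

(-0.453, -1.098)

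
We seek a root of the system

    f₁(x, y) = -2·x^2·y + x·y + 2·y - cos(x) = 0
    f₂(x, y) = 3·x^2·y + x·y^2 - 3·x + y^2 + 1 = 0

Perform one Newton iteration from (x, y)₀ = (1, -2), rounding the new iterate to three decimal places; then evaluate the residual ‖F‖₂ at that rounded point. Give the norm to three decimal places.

3.979

At (1, -2): F = (-2.54030, 0.000).
Jacobian J = [[-4·x·y + y + sin(x), -2·x^2 + x + 2], [6·x·y + y^2 - 3, 3·x^2 + 2·x·y + 2·y]].
At the point, J = [[6.84147, 1.000], [-11.000, -5.000]] (det J = -23.20735).
Solving J·Δ = −F gives Δ = (0.547, -1.204).
Then the next iterate is (x, y)₁ = (1.547, -3.204).
Re-evaluating at (1.547, -3.204): F = (3.94730, -0.49800), so ‖F‖₂ = 3.979.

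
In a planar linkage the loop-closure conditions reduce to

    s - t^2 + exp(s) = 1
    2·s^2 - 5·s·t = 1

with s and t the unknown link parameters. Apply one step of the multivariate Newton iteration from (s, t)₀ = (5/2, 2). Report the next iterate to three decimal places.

At (5/2, 2): F = (9.68249, -13.500).
Jacobian J = [[exp(s) + 1, -2·t], [4·s - 5·t, -5·s]].
At the point, J = [[13.18249, -4.000], [0.000, -12.500]] (det J = -164.78117).
Solving J·Δ = −F gives Δ = (-1.062, -1.080).
Then the next iterate is (s, t)₁ = (1.438, 0.920).

(1.438, 0.920)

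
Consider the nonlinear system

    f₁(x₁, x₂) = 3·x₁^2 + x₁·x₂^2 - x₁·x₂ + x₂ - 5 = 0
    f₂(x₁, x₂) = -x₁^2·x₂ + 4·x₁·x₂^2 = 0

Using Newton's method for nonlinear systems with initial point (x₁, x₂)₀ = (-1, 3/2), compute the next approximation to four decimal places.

(-1.0717, 0.6262)

At (-1, 3/2): F = (-1.2500, -10.5000).
Jacobian J = [[6·x₁ + x₂^2 - x₂, 2·x₁·x₂ - x₁ + 1], [-2·x₁·x₂ + 4·x₂^2, -x₁^2 + 8·x₁·x₂]].
At the point, J = [[-5.2500, -1.0000], [12.0000, -13.0000]] (det J = 80.2500).
Solving J·Δ = −F gives Δ = (-0.0717, -0.8738).
Then the next iterate is (x₁, x₂)₁ = (-1.0717, 0.6262).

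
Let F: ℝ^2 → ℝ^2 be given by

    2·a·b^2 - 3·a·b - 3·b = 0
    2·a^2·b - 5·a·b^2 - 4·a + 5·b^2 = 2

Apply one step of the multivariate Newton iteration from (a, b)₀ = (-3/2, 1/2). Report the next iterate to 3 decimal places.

(-1.021, 0.181)

At (-3/2, 1/2): F = (0.000, 9.375).
Jacobian J = [[2·b^2 - 3·b, 4·a·b - 3·a - 3], [4·a·b - 5·b^2 - 4, 2·a^2 - 10·a·b + 10·b]].
At the point, J = [[-1.000, -1.500], [-8.250, 17.000]] (det J = -29.375).
Solving J·Δ = −F gives Δ = (0.479, -0.319).
Then the next iterate is (a, b)₁ = (-1.021, 0.181).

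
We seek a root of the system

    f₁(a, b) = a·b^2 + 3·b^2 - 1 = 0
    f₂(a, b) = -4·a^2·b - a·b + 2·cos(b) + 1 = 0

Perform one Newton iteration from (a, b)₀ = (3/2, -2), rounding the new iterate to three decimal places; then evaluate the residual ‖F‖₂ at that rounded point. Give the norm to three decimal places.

8.509

At (3/2, -2): F = (17.000, 21.16771).
Jacobian J = [[b^2, 2·a·b + 6·b], [-8·a·b - b, -4·a^2 - a - 2·sin(b)]].
At the point, J = [[4.000, -18.000], [26.000, -8.68141]] (det J = 433.27438).
Solving J·Δ = −F gives Δ = (-0.539, 0.825).
Then the next iterate is (a, b)₁ = (0.961, -1.175).
Re-evaluating at (0.961, -1.175): F = (4.46866, 7.24081), so ‖F‖₂ = 8.509.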